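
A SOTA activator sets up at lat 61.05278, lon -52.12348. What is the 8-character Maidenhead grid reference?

Add 180° to longitude and 90° to latitude: 127.87652, 151.05278.
Field: lon ⌊127.87652/20⌋ = 6 → G; lat ⌊151.05278/10⌋ = 15 → P.
Square: lon ⌊7.87652/2⌋ = 3; lat ⌊1.05278/1⌋ = 1.
Subsquare: lon ⌊1.87652/0.0833333⌋ = 22 → w; lat ⌊0.05278/0.0416667⌋ = 1 → b.
Extended square: lon ⌊0.04319/0.00833333⌋ = 5; lat ⌊0.01111/0.00416667⌋ = 2.

GP31wb52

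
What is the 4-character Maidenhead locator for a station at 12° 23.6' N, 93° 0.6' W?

EK32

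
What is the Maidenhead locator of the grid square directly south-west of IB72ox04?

IB72nx93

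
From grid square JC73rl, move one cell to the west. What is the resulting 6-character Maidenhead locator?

JC73ql

Longitude subsquare r = 17; −1 → 16 = q.
The latitude characters are unchanged.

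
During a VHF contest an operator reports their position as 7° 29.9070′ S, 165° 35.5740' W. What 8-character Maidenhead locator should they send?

Offset from 180°W / 90°S: lon 14.40710°, lat 82.50155°.
Field: 14.40710/20 → 0 → A, 82.50155/10 → 8 → I; chars AI.
Square: 14.40710/2 → 7, 2.50155/1 → 2; chars 72.
Subsquare: 0.40710/0.0833333 → 4 → e, 0.50155/0.0416667 → 12 → m; chars em.
Extended square: 0.07377/0.00833333 → 8, 0.00155/0.00416667 → 0; chars 80.

AI72em80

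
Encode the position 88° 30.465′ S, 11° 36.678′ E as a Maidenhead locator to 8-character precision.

Add 180° to longitude and 90° to latitude: 191.61130, 1.49225.
Field: 191.61130/20 → 9 → J, 1.49225/10 → 0 → A; chars JA.
Square: 11.61130/2 → 5, 1.49225/1 → 1; chars 51.
Subsquare: 1.61130/0.0833333 → 19 → t, 0.49225/0.0416667 → 11 → l; chars tl.
Extended square: 0.02797/0.00833333 → 3, 0.03392/0.00416667 → 8; chars 38.

JA51tl38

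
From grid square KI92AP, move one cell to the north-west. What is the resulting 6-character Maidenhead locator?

KI82xq

Longitude subsquare a = 0; −1 → -1, wraps to 23 = x, carry into square.
Longitude square 9; −1 → 8.
Latitude subsquare p = 15; +1 → 16 = q.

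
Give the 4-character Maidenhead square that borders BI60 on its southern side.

BH69

Latitude square 0; −1 → -1, wraps to 9, carry into field.
Latitude field I = 8; −1 → 7 = H.
The longitude characters are unchanged.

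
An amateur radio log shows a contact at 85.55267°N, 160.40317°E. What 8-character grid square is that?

Shift to the Maidenhead origin (180°W, 90°S): lon 340.40317, lat 175.55267.
Field: lon ⌊340.40317/20⌋ = 17 → R; lat ⌊175.55267/10⌋ = 17 → R.
Square: lon ⌊0.40317/2⌋ = 0; lat ⌊5.55267/1⌋ = 5.
Subsquare: lon ⌊0.40317/0.0833333⌋ = 4 → e; lat ⌊0.55267/0.0416667⌋ = 13 → n.
Extended square: lon ⌊0.06984/0.00833333⌋ = 8; lat ⌊0.01100/0.00416667⌋ = 2.

RR05en82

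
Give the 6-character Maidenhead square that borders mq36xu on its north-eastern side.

MQ46av

Longitude subsquare x = 23; +1 → 24, wraps to 0 = a, carry into square.
Longitude square 3; +1 → 4.
Latitude subsquare u = 20; +1 → 21 = v.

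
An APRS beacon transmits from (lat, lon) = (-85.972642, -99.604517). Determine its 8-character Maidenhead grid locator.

Add 180° to longitude and 90° to latitude: 80.39548, 4.02736.
Field: lon ⌊80.39548/20⌋ = 4 → E; lat ⌊4.02736/10⌋ = 0 → A.
Square: lon ⌊0.39548/2⌋ = 0; lat ⌊4.02736/1⌋ = 4.
Subsquare: lon ⌊0.39548/0.0833333⌋ = 4 → e; lat ⌊0.02736/0.0416667⌋ = 0 → a.
Extended square: lon ⌊0.06215/0.00833333⌋ = 7; lat ⌊0.02736/0.00416667⌋ = 6.

EA04ea76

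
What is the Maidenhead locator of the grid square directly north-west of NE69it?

NE69hu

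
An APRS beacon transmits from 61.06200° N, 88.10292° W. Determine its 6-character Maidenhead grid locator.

EP51wb

Shift to the Maidenhead origin (180°W, 90°S): lon 91.8971, lat 151.0620.
Field (20°×10°, letters A–R): lon ⌊91.8971/20⌋ = 4 → E; lat ⌊151.0620/10⌋ = 15 → P.
Square (2°×1°, digits 0–9): lon ⌊11.8971/2⌋ = 5; lat ⌊1.0620/1⌋ = 1.
Subsquare (5′×2.5′, letters a–x): lon ⌊1.8971/0.0833333⌋ = 22 → w; lat ⌊0.0620/0.0416667⌋ = 1 → b.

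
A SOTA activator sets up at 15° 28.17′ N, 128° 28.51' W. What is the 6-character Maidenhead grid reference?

CK55sl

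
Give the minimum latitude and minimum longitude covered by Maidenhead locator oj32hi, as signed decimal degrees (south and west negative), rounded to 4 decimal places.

Field O=14, J=9: +14·20° lon, +9·10° lat → SW at lon 100°, lat 0°.
Square 3, 2: +3·2° lon, +2·1° lat → SW at lon 106°, lat 2°.
Subsquare h=7, i=8: +7·0.0833333° lon, +8·0.0416667° lat → SW at lon 106.583°, lat 2.33333°.
latitude 2.3333, longitude 106.5833.

2.3333, 106.5833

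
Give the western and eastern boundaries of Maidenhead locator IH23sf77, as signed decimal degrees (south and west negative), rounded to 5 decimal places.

-14.44167, -14.43333

Field I=8, H=7: +8·20° lon, +7·10° lat → SW at lon -20°, lat -20°.
Square 2, 3: +2·2° lon, +3·1° lat → SW at lon -16°, lat -17°.
Subsquare s=18, f=5: +18·0.0833333° lon, +5·0.0416667° lat → SW at lon -14.5°, lat -16.7917°.
Extended square 7, 7: +7·0.00833333° lon, +7·0.00416667° lat → SW at lon -14.4417°, lat -16.7625°.
Cell spans 0.00833333° lon × 0.00416667° lat.
west -14.44167, east -14.43333.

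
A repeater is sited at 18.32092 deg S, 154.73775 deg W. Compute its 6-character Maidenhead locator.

BH21pq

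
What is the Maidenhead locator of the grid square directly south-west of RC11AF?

Longitude subsquare a = 0; −1 → -1, wraps to 23 = x, carry into square.
Longitude square 1; −1 → 0.
Latitude subsquare f = 5; −1 → 4 = e.

RC01xe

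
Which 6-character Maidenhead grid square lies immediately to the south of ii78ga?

Latitude subsquare a = 0; −1 → -1, wraps to 23 = x, carry into square.
Latitude square 8; −1 → 7.
The longitude characters are unchanged.

II77gx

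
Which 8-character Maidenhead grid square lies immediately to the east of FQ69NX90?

Longitude extended square 9; +1 → 10, wraps to 0, carry into subsquare.
Longitude subsquare n = 13; +1 → 14 = o.
The latitude characters are unchanged.

FQ69ox00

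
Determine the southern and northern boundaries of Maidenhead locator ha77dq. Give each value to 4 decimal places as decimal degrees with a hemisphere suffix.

82.3333° S, 82.2917° S

Field H=7, A=0: +7·20° lon, +0·10° lat → SW at lon -40°, lat -90°.
Square 7, 7: +7·2° lon, +7·1° lat → SW at lon -26°, lat -83°.
Subsquare d=3, q=16: +3·0.0833333° lon, +16·0.0416667° lat → SW at lon -25.75°, lat -82.3333°.
Cell spans 0.0833333° lon × 0.0416667° lat.
south 82.3333° S, north 82.2917° S.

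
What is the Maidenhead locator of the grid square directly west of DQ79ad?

Longitude subsquare a = 0; −1 → -1, wraps to 23 = x, carry into square.
Longitude square 7; −1 → 6.
The latitude characters are unchanged.

DQ69xd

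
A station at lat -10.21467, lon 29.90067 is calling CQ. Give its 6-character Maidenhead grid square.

KH49ws

Shift to the Maidenhead origin (180°W, 90°S): lon 209.9007, lat 79.7853.
Field: lon ⌊209.9007/20⌋ = 10 → K; lat ⌊79.7853/10⌋ = 7 → H.
Square: lon ⌊9.9007/2⌋ = 4; lat ⌊9.7853/1⌋ = 9.
Subsquare: lon ⌊1.9007/0.0833333⌋ = 22 → w; lat ⌊0.7853/0.0416667⌋ = 18 → s.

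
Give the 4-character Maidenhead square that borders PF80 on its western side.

PF70

Longitude square 8; −1 → 7.
The latitude characters are unchanged.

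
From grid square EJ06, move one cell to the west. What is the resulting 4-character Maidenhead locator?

DJ96

Longitude square 0; −1 → -1, wraps to 9, carry into field.
Longitude field E = 4; −1 → 3 = D.
The latitude characters are unchanged.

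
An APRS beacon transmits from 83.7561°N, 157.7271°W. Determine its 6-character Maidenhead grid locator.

BR13ds

Shift to the Maidenhead origin (180°W, 90°S): lon 22.2729, lat 173.7561.
Field (20°×10°, letters A–R): 22.2729/20 → 1 → B, 173.7561/10 → 17 → R; chars BR.
Square (2°×1°, digits 0–9): 2.2729/2 → 1, 3.7561/1 → 3; chars 13.
Subsquare (5′×2.5′, letters a–x): 0.2729/0.0833333 → 3 → d, 0.7561/0.0416667 → 18 → s; chars ds.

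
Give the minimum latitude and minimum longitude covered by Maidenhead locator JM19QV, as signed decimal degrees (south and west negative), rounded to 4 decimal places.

39.8750, 3.3333

Field J=9, M=12: +9·20° lon, +12·10° lat → SW at lon 0°, lat 30°.
Square 1, 9: +1·2° lon, +9·1° lat → SW at lon 2°, lat 39°.
Subsquare q=16, v=21: +16·0.0833333° lon, +21·0.0416667° lat → SW at lon 3.33333°, lat 39.875°.
latitude 39.8750, longitude 3.3333.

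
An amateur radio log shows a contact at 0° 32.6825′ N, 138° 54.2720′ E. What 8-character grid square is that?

PJ90kn80

Offset from 180°W / 90°S: lon 318.90453°, lat 90.54471°.
Field: 318.90453/20 → 15 → P, 90.54471/10 → 9 → J; chars PJ.
Square: 18.90453/2 → 9, 0.54471/1 → 0; chars 90.
Subsquare: 0.90453/0.0833333 → 10 → k, 0.54471/0.0416667 → 13 → n; chars kn.
Extended square: 0.07120/0.00833333 → 8, 0.00304/0.00416667 → 0; chars 80.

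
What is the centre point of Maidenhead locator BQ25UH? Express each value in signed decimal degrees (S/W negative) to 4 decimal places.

75.3125, -154.2917

Field B=1, Q=16: +1·20° lon, +16·10° lat → SW at lon -160°, lat 70°.
Square 2, 5: +2·2° lon, +5·1° lat → SW at lon -156°, lat 75°.
Subsquare u=20, h=7: +20·0.0833333° lon, +7·0.0416667° lat → SW at lon -154.333°, lat 75.2917°.
Cell spans 0.0833333° lon × 0.0416667° lat. Centre is SW corner plus half of each.
latitude 75.3125, longitude -154.2917.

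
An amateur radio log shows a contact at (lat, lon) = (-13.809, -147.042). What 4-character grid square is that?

BH66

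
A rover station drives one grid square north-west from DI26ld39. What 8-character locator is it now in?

DI26le20

Longitude extended square 3; −1 → 2.
Latitude extended square 9; +1 → 10, wraps to 0, carry into subsquare.
Latitude subsquare d = 3; +1 → 4 = e.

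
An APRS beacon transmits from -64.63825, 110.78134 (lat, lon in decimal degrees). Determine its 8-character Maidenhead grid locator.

OC55ji36

Offset from 180°W / 90°S: lon 290.78134°, lat 25.36175°.
Field: lon ⌊290.78134/20⌋ = 14 → O; lat ⌊25.36175/10⌋ = 2 → C.
Square: lon ⌊10.78134/2⌋ = 5; lat ⌊5.36175/1⌋ = 5.
Subsquare: lon ⌊0.78134/0.0833333⌋ = 9 → j; lat ⌊0.36175/0.0416667⌋ = 8 → i.
Extended square: lon ⌊0.03134/0.00833333⌋ = 3; lat ⌊0.02842/0.00416667⌋ = 6.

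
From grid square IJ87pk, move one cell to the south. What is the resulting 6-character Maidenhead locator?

IJ87pj

Latitude subsquare k = 10; −1 → 9 = j.
The longitude characters are unchanged.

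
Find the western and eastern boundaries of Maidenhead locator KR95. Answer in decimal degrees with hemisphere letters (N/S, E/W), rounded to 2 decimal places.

38.00° E, 40.00° E

Field K=10, R=17: +10·20° lon, +17·10° lat → SW at lon 20°, lat 80°.
Square 9, 5: +9·2° lon, +5·1° lat → SW at lon 38°, lat 85°.
Cell spans 2° lon × 1° lat.
west 38.00° E, east 40.00° E.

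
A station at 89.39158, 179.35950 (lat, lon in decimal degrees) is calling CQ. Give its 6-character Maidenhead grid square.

RR99qj

Shift to the Maidenhead origin (180°W, 90°S): lon 359.3595, lat 179.3916.
Field: lon ⌊359.3595/20⌋ = 17 → R; lat ⌊179.3916/10⌋ = 17 → R.
Square: lon ⌊19.3595/2⌋ = 9; lat ⌊9.3916/1⌋ = 9.
Subsquare: lon ⌊1.3595/0.0833333⌋ = 16 → q; lat ⌊0.3916/0.0416667⌋ = 9 → j.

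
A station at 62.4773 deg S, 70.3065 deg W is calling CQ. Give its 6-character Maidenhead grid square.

FC47um

Add 180° to longitude and 90° to latitude: 109.6935, 27.5227.
Field: 109.6935/20 → 5 → F, 27.5227/10 → 2 → C; chars FC.
Square: 9.6935/2 → 4, 7.5227/1 → 7; chars 47.
Subsquare: 1.6935/0.0833333 → 20 → u, 0.5227/0.0416667 → 12 → m; chars um.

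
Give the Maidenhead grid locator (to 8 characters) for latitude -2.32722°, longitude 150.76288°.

QI57jq11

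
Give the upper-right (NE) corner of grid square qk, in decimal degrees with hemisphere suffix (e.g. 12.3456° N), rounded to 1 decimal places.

20.0° N, 160.0° E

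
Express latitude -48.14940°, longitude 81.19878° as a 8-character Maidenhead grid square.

NE01ou34

Shift to the Maidenhead origin (180°W, 90°S): lon 261.19878, lat 41.85060.
Field: lon ⌊261.19878/20⌋ = 13 → N; lat ⌊41.85060/10⌋ = 4 → E.
Square: lon ⌊1.19878/2⌋ = 0; lat ⌊1.85060/1⌋ = 1.
Subsquare: lon ⌊1.19878/0.0833333⌋ = 14 → o; lat ⌊0.85060/0.0416667⌋ = 20 → u.
Extended square: lon ⌊0.03211/0.00833333⌋ = 3; lat ⌊0.01727/0.00416667⌋ = 4.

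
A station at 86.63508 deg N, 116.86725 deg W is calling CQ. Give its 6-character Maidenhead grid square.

Add 180° to longitude and 90° to latitude: 63.1328, 176.6351.
Field: 63.1328/20 → 3 → D, 176.6351/10 → 17 → R; chars DR.
Square: 3.1328/2 → 1, 6.6351/1 → 6; chars 16.
Subsquare: 1.1328/0.0833333 → 13 → n, 0.6351/0.0416667 → 15 → p; chars np.

DR16np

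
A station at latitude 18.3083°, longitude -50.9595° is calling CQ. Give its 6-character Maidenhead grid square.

GK48mh

Shift to the Maidenhead origin (180°W, 90°S): lon 129.0405, lat 108.3083.
Field: 129.0405/20 → 6 → G, 108.3083/10 → 10 → K; chars GK.
Square: 9.0405/2 → 4, 8.3083/1 → 8; chars 48.
Subsquare: 1.0405/0.0833333 → 12 → m, 0.3083/0.0416667 → 7 → h; chars mh.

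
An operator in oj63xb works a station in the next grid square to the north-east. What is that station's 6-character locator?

Longitude subsquare x = 23; +1 → 24, wraps to 0 = a, carry into square.
Longitude square 6; +1 → 7.
Latitude subsquare b = 1; +1 → 2 = c.

OJ73ac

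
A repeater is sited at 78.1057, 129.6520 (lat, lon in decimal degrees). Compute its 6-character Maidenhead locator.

PQ48tc

Offset from 180°W / 90°S: lon 309.6520°, lat 168.1057°.
Field (20°×10°, letters A–R): 309.6520/20 → 15 → P, 168.1057/10 → 16 → Q; chars PQ.
Square (2°×1°, digits 0–9): 9.6520/2 → 4, 8.1057/1 → 8; chars 48.
Subsquare (5′×2.5′, letters a–x): 1.6520/0.0833333 → 19 → t, 0.1057/0.0416667 → 2 → c; chars tc.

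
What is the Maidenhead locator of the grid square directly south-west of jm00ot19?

JM00ot08

Longitude extended square 1; −1 → 0.
Latitude extended square 9; −1 → 8.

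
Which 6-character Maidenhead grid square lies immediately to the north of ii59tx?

Latitude subsquare x = 23; +1 → 24, wraps to 0 = a, carry into square.
Latitude square 9; +1 → 10, wraps to 0, carry into field.
Latitude field I = 8; +1 → 9 = J.
The longitude characters are unchanged.

IJ50ta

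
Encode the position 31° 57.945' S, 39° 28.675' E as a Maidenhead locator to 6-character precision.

KF98ra

Add 180° to longitude and 90° to latitude: 219.4779, 58.0343.
Field: 219.4779/20 → 10 → K, 58.0343/10 → 5 → F; chars KF.
Square: 19.4779/2 → 9, 8.0343/1 → 8; chars 98.
Subsquare: 1.4779/0.0833333 → 17 → r, 0.0343/0.0416667 → 0 → a; chars ra.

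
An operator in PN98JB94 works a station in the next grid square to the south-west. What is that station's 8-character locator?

Longitude extended square 9; −1 → 8.
Latitude extended square 4; −1 → 3.

PN98jb83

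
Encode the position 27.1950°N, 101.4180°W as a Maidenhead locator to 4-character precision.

DL97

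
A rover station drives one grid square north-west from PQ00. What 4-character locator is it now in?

OQ91

Longitude square 0; −1 → -1, wraps to 9, carry into field.
Longitude field P = 15; −1 → 14 = O.
Latitude square 0; +1 → 1.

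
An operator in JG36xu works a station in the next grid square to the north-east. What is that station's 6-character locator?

Longitude subsquare x = 23; +1 → 24, wraps to 0 = a, carry into square.
Longitude square 3; +1 → 4.
Latitude subsquare u = 20; +1 → 21 = v.

JG46av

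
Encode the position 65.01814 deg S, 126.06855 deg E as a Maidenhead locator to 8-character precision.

Offset from 180°W / 90°S: lon 306.06855°, lat 24.98186°.
Field (20°×10°, letters A–R): 306.06855/20 → 15 → P, 24.98186/10 → 2 → C; chars PC.
Square (2°×1°, digits 0–9): 6.06855/2 → 3, 4.98186/1 → 4; chars 34.
Subsquare (5′×2.5′, letters a–x): 0.06855/0.0833333 → 0 → a, 0.98186/0.0416667 → 23 → x; chars ax.
Extended square (30″×15″, digits 0–9): 0.06855/0.00833333 → 8, 0.02353/0.00416667 → 5; chars 85.

PC34ax85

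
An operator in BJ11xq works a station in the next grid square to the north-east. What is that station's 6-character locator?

BJ21ar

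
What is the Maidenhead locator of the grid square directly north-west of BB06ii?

BB06hj

Longitude subsquare i = 8; −1 → 7 = h.
Latitude subsquare i = 8; +1 → 9 = j.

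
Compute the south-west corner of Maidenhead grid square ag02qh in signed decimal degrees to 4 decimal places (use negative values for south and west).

Field A=0, G=6: +0·20° lon, +6·10° lat → SW at lon -180°, lat -30°.
Square 0, 2: +0·2° lon, +2·1° lat → SW at lon -180°, lat -28°.
Subsquare q=16, h=7: +16·0.0833333° lon, +7·0.0416667° lat → SW at lon -178.667°, lat -27.7083°.
latitude -27.7083, longitude -178.6667.

-27.7083, -178.6667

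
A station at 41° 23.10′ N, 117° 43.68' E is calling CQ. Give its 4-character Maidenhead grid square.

ON81

Add 180° to longitude and 90° to latitude: 297.73, 131.38.
Field (20°×10°, letters A–R): 297.73/20 → 14 → O, 131.38/10 → 13 → N; chars ON.
Square (2°×1°, digits 0–9): 17.73/2 → 8, 1.38/1 → 1; chars 81.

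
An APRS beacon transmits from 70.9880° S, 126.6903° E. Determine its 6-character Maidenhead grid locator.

Offset from 180°W / 90°S: lon 306.6903°, lat 19.0120°.
Field: 306.6903/20 → 15 → P, 19.0120/10 → 1 → B; chars PB.
Square: 6.6903/2 → 3, 9.0120/1 → 9; chars 39.
Subsquare: 0.6903/0.0833333 → 8 → i, 0.0120/0.0416667 → 0 → a; chars ia.

PB39ia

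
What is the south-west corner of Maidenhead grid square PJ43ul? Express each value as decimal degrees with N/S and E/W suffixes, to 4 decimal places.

Field P=15, J=9: +15·20° lon, +9·10° lat → SW at lon 120°, lat 0°.
Square 4, 3: +4·2° lon, +3·1° lat → SW at lon 128°, lat 3°.
Subsquare u=20, l=11: +20·0.0833333° lon, +11·0.0416667° lat → SW at lon 129.667°, lat 3.45833°.
latitude 3.4583° N, longitude 129.6667° E.

3.4583° N, 129.6667° E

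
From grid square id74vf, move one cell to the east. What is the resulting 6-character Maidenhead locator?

ID74wf

Longitude subsquare v = 21; +1 → 22 = w.
The latitude characters are unchanged.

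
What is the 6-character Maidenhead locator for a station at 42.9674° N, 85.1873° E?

NN22ox

Add 180° to longitude and 90° to latitude: 265.1873, 132.9674.
Field (20°×10°, letters A–R): lon ⌊265.1873/20⌋ = 13 → N; lat ⌊132.9674/10⌋ = 13 → N.
Square (2°×1°, digits 0–9): lon ⌊5.1873/2⌋ = 2; lat ⌊2.9674/1⌋ = 2.
Subsquare (5′×2.5′, letters a–x): lon ⌊1.1873/0.0833333⌋ = 14 → o; lat ⌊0.9674/0.0416667⌋ = 23 → x.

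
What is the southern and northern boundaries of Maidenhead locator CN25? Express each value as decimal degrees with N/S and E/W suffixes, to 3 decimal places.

45.000° N, 46.000° N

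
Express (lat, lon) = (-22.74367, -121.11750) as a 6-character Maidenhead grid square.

CG97kg

Shift to the Maidenhead origin (180°W, 90°S): lon 58.8825, lat 67.2563.
Field: lon ⌊58.8825/20⌋ = 2 → C; lat ⌊67.2563/10⌋ = 6 → G.
Square: lon ⌊18.8825/2⌋ = 9; lat ⌊7.2563/1⌋ = 7.
Subsquare: lon ⌊0.8825/0.0833333⌋ = 10 → k; lat ⌊0.2563/0.0416667⌋ = 6 → g.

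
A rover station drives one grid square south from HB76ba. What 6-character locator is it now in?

HB75bx

Latitude subsquare a = 0; −1 → -1, wraps to 23 = x, carry into square.
Latitude square 6; −1 → 5.
The longitude characters are unchanged.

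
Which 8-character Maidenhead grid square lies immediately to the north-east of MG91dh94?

MG91eh05

Longitude extended square 9; +1 → 10, wraps to 0, carry into subsquare.
Longitude subsquare d = 3; +1 → 4 = e.
Latitude extended square 4; +1 → 5.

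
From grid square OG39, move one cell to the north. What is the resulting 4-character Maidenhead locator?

OH30

Latitude square 9; +1 → 10, wraps to 0, carry into field.
Latitude field G = 6; +1 → 7 = H.
The longitude characters are unchanged.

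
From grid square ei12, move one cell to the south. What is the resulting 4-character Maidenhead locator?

EI11

Latitude square 2; −1 → 1.
The longitude characters are unchanged.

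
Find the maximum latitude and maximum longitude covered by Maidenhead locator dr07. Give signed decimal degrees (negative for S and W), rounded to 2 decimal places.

Field D=3, R=17: +3·20° lon, +17·10° lat → SW at lon -120°, lat 80°.
Square 0, 7: +0·2° lon, +7·1° lat → SW at lon -120°, lat 87°.
Cell spans 2° lon × 1° lat. NE corner is SW corner plus one full cell.
latitude 88.00, longitude -118.00.

88.00, -118.00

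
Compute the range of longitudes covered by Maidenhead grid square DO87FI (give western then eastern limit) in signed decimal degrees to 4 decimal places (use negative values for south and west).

Field D=3, O=14: +3·20° lon, +14·10° lat → SW at lon -120°, lat 50°.
Square 8, 7: +8·2° lon, +7·1° lat → SW at lon -104°, lat 57°.
Subsquare f=5, i=8: +5·0.0833333° lon, +8·0.0416667° lat → SW at lon -103.583°, lat 57.3333°.
Cell spans 0.0833333° lon × 0.0416667° lat.
west -103.5833, east -103.5000.

-103.5833, -103.5000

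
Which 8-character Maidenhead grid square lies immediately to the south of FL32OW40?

FL32ov49

Latitude extended square 0; −1 → -1, wraps to 9, carry into subsquare.
Latitude subsquare w = 22; −1 → 21 = v.
The longitude characters are unchanged.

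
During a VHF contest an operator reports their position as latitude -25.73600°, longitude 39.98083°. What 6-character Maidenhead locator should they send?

Shift to the Maidenhead origin (180°W, 90°S): lon 219.9808, lat 64.2640.
Field: lon ⌊219.9808/20⌋ = 10 → K; lat ⌊64.2640/10⌋ = 6 → G.
Square: lon ⌊19.9808/2⌋ = 9; lat ⌊4.2640/1⌋ = 4.
Subsquare: lon ⌊1.9808/0.0833333⌋ = 23 → x; lat ⌊0.2640/0.0416667⌋ = 6 → g.

KG94xg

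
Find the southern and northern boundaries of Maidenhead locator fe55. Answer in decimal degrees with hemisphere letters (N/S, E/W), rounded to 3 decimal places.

Field F=5, E=4: +5·20° lon, +4·10° lat → SW at lon -80°, lat -50°.
Square 5, 5: +5·2° lon, +5·1° lat → SW at lon -70°, lat -45°.
Cell spans 2° lon × 1° lat.
south 45.000° S, north 44.000° S.

45.000° S, 44.000° S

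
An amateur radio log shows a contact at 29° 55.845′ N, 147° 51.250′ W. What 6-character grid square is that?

BL69bw

Offset from 180°W / 90°S: lon 32.1458°, lat 119.9308°.
Field: 32.1458/20 → 1 → B, 119.9308/10 → 11 → L; chars BL.
Square: 12.1458/2 → 6, 9.9308/1 → 9; chars 69.
Subsquare: 0.1458/0.0833333 → 1 → b, 0.9308/0.0416667 → 22 → w; chars bw.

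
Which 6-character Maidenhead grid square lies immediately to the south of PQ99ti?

PQ99th

Latitude subsquare i = 8; −1 → 7 = h.
The longitude characters are unchanged.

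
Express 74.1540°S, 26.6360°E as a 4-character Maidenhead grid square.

Shift to the Maidenhead origin (180°W, 90°S): lon 206.64, lat 15.85.
Field: 206.64/20 → 10 → K, 15.85/10 → 1 → B; chars KB.
Square: 6.64/2 → 3, 5.85/1 → 5; chars 35.

KB35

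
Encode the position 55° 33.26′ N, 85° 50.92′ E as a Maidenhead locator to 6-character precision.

Add 180° to longitude and 90° to latitude: 265.8487, 145.5543.
Field: 265.8487/20 → 13 → N, 145.5543/10 → 14 → O; chars NO.
Square: 5.8487/2 → 2, 5.5543/1 → 5; chars 25.
Subsquare: 1.8487/0.0833333 → 22 → w, 0.5543/0.0416667 → 13 → n; chars wn.

NO25wn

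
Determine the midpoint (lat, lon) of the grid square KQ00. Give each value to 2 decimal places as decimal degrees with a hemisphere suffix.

70.50° N, 21.00° E

Field K=10, Q=16: +10·20° lon, +16·10° lat → SW at lon 20°, lat 70°.
Square 0, 0: +0·2° lon, +0·1° lat → SW at lon 20°, lat 70°.
Cell spans 2° lon × 1° lat. Centre is SW corner plus half of each.
latitude 70.50° N, longitude 21.00° E.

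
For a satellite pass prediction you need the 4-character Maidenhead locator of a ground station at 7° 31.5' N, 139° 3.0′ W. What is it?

CJ07

Add 180° to longitude and 90° to latitude: 40.95, 97.53.
Field: 40.95/20 → 2 → C, 97.53/10 → 9 → J; chars CJ.
Square: 0.95/2 → 0, 7.53/1 → 7; chars 07.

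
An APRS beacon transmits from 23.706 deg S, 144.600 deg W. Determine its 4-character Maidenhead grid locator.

BG76

Add 180° to longitude and 90° to latitude: 35.40, 66.29.
Field: 35.40/20 → 1 → B, 66.29/10 → 6 → G; chars BG.
Square: 15.40/2 → 7, 6.29/1 → 6; chars 76.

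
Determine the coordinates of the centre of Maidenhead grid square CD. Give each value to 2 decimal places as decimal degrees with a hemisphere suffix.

55.00° S, 130.00° W

Field C=2, D=3: +2·20° lon, +3·10° lat → SW at lon -140°, lat -60°.
Cell spans 20° lon × 10° lat. Centre is SW corner plus half of each.
latitude 55.00° S, longitude 130.00° W.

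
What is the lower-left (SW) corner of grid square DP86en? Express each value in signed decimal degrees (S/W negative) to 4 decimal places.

66.5417, -103.6667

Field D=3, P=15: +3·20° lon, +15·10° lat → SW at lon -120°, lat 60°.
Square 8, 6: +8·2° lon, +6·1° lat → SW at lon -104°, lat 66°.
Subsquare e=4, n=13: +4·0.0833333° lon, +13·0.0416667° lat → SW at lon -103.667°, lat 66.5417°.
latitude 66.5417, longitude -103.6667.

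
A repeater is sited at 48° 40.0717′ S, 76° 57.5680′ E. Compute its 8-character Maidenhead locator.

ME81lh59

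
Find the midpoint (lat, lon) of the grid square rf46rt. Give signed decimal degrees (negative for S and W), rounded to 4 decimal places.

-33.1875, 169.4583

Field R=17, F=5: +17·20° lon, +5·10° lat → SW at lon 160°, lat -40°.
Square 4, 6: +4·2° lon, +6·1° lat → SW at lon 168°, lat -34°.
Subsquare r=17, t=19: +17·0.0833333° lon, +19·0.0416667° lat → SW at lon 169.417°, lat -33.2083°.
Cell spans 0.0833333° lon × 0.0416667° lat. Centre is SW corner plus half of each.
latitude -33.1875, longitude 169.4583.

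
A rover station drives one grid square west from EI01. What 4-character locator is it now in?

DI91

Longitude square 0; −1 → -1, wraps to 9, carry into field.
Longitude field E = 4; −1 → 3 = D.
The latitude characters are unchanged.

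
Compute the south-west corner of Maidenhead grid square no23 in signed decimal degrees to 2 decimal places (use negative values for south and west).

53.00, 84.00

Field N=13, O=14: +13·20° lon, +14·10° lat → SW at lon 80°, lat 50°.
Square 2, 3: +2·2° lon, +3·1° lat → SW at lon 84°, lat 53°.
latitude 53.00, longitude 84.00.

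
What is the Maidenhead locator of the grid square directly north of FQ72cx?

FQ73ca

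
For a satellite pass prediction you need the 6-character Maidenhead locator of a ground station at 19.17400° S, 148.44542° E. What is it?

QH40ft

Shift to the Maidenhead origin (180°W, 90°S): lon 328.4454, lat 70.8260.
Field: lon ⌊328.4454/20⌋ = 16 → Q; lat ⌊70.8260/10⌋ = 7 → H.
Square: lon ⌊8.4454/2⌋ = 4; lat ⌊0.8260/1⌋ = 0.
Subsquare: lon ⌊0.4454/0.0833333⌋ = 5 → f; lat ⌊0.8260/0.0416667⌋ = 19 → t.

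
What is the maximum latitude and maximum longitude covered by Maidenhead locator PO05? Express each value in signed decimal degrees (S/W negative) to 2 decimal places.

56.00, 122.00

Field P=15, O=14: +15·20° lon, +14·10° lat → SW at lon 120°, lat 50°.
Square 0, 5: +0·2° lon, +5·1° lat → SW at lon 120°, lat 55°.
Cell spans 2° lon × 1° lat. NE corner is SW corner plus one full cell.
latitude 56.00, longitude 122.00.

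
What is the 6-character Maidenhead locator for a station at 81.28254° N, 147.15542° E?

QR31ng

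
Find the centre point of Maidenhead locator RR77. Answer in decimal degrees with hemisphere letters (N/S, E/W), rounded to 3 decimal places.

87.500° N, 175.000° E

Field R=17, R=17: +17·20° lon, +17·10° lat → SW at lon 160°, lat 80°.
Square 7, 7: +7·2° lon, +7·1° lat → SW at lon 174°, lat 87°.
Cell spans 2° lon × 1° lat. Centre is SW corner plus half of each.
latitude 87.500° N, longitude 175.000° E.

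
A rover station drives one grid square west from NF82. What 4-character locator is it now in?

NF72

Longitude square 8; −1 → 7.
The latitude characters are unchanged.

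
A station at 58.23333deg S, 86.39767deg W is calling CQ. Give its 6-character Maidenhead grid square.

ED61ts

Shift to the Maidenhead origin (180°W, 90°S): lon 93.6023, lat 31.7667.
Field (20°×10°, letters A–R): 93.6023/20 → 4 → E, 31.7667/10 → 3 → D; chars ED.
Square (2°×1°, digits 0–9): 13.6023/2 → 6, 1.7667/1 → 1; chars 61.
Subsquare (5′×2.5′, letters a–x): 1.6023/0.0833333 → 19 → t, 0.7667/0.0416667 → 18 → s; chars ts.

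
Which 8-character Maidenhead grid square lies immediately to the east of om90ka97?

OM90la07

Longitude extended square 9; +1 → 10, wraps to 0, carry into subsquare.
Longitude subsquare k = 10; +1 → 11 = l.
The latitude characters are unchanged.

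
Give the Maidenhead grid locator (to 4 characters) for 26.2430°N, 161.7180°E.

Add 180° to longitude and 90° to latitude: 341.72, 116.24.
Field: lon ⌊341.72/20⌋ = 17 → R; lat ⌊116.24/10⌋ = 11 → L.
Square: lon ⌊1.72/2⌋ = 0; lat ⌊6.24/1⌋ = 6.

RL06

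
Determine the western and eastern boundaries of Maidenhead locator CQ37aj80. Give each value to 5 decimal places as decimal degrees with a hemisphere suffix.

Field C=2, Q=16: +2·20° lon, +16·10° lat → SW at lon -140°, lat 70°.
Square 3, 7: +3·2° lon, +7·1° lat → SW at lon -134°, lat 77°.
Subsquare a=0, j=9: +0·0.0833333° lon, +9·0.0416667° lat → SW at lon -134°, lat 77.375°.
Extended square 8, 0: +8·0.00833333° lon, +0·0.00416667° lat → SW at lon -133.933°, lat 77.375°.
Cell spans 0.00833333° lon × 0.00416667° lat.
west 133.93333° W, east 133.92500° W.

133.93333° W, 133.92500° W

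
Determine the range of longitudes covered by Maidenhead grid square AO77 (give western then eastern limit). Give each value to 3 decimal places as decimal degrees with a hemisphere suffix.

166.000° W, 164.000° W

Field A=0, O=14: +0·20° lon, +14·10° lat → SW at lon -180°, lat 50°.
Square 7, 7: +7·2° lon, +7·1° lat → SW at lon -166°, lat 57°.
Cell spans 2° lon × 1° lat.
west 166.000° W, east 164.000° W.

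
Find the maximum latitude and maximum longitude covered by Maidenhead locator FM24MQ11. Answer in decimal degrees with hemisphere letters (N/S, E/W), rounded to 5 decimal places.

34.67500° N, 74.98333° W

Field F=5, M=12: +5·20° lon, +12·10° lat → SW at lon -80°, lat 30°.
Square 2, 4: +2·2° lon, +4·1° lat → SW at lon -76°, lat 34°.
Subsquare m=12, q=16: +12·0.0833333° lon, +16·0.0416667° lat → SW at lon -75°, lat 34.6667°.
Extended square 1, 1: +1·0.00833333° lon, +1·0.00416667° lat → SW at lon -74.9917°, lat 34.6708°.
Cell spans 0.00833333° lon × 0.00416667° lat. NE corner is SW corner plus one full cell.
latitude 34.67500° N, longitude 74.98333° W.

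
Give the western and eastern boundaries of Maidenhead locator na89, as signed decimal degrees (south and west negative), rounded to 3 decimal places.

96.000, 98.000

Field N=13, A=0: +13·20° lon, +0·10° lat → SW at lon 80°, lat -90°.
Square 8, 9: +8·2° lon, +9·1° lat → SW at lon 96°, lat -81°.
Cell spans 2° lon × 1° lat.
west 96.000, east 98.000.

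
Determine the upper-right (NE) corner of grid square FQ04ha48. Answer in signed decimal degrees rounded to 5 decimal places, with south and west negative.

74.03750, -79.37500

Field F=5, Q=16: +5·20° lon, +16·10° lat → SW at lon -80°, lat 70°.
Square 0, 4: +0·2° lon, +4·1° lat → SW at lon -80°, lat 74°.
Subsquare h=7, a=0: +7·0.0833333° lon, +0·0.0416667° lat → SW at lon -79.4167°, lat 74°.
Extended square 4, 8: +4·0.00833333° lon, +8·0.00416667° lat → SW at lon -79.3833°, lat 74.0333°.
Cell spans 0.00833333° lon × 0.00416667° lat. NE corner is SW corner plus one full cell.
latitude 74.03750, longitude -79.37500.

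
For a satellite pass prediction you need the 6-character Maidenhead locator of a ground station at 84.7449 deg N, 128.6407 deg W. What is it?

Shift to the Maidenhead origin (180°W, 90°S): lon 51.3593, lat 174.7449.
Field (20°×10°, letters A–R): lon ⌊51.3593/20⌋ = 2 → C; lat ⌊174.7449/10⌋ = 17 → R.
Square (2°×1°, digits 0–9): lon ⌊11.3593/2⌋ = 5; lat ⌊4.7449/1⌋ = 4.
Subsquare (5′×2.5′, letters a–x): lon ⌊1.3593/0.0833333⌋ = 16 → q; lat ⌊0.7449/0.0416667⌋ = 17 → r.

CR54qr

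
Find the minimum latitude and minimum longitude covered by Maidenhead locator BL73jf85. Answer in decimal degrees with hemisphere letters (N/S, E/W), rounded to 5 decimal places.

Field B=1, L=11: +1·20° lon, +11·10° lat → SW at lon -160°, lat 20°.
Square 7, 3: +7·2° lon, +3·1° lat → SW at lon -146°, lat 23°.
Subsquare j=9, f=5: +9·0.0833333° lon, +5·0.0416667° lat → SW at lon -145.25°, lat 23.2083°.
Extended square 8, 5: +8·0.00833333° lon, +5·0.00416667° lat → SW at lon -145.183°, lat 23.2292°.
latitude 23.22917° N, longitude 145.18333° W.

23.22917° N, 145.18333° W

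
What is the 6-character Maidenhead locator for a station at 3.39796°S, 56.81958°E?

LI86jo

Add 180° to longitude and 90° to latitude: 236.8196, 86.6020.
Field (20°×10°, letters A–R): lon ⌊236.8196/20⌋ = 11 → L; lat ⌊86.6020/10⌋ = 8 → I.
Square (2°×1°, digits 0–9): lon ⌊16.8196/2⌋ = 8; lat ⌊6.6020/1⌋ = 6.
Subsquare (5′×2.5′, letters a–x): lon ⌊0.8196/0.0833333⌋ = 9 → j; lat ⌊0.6020/0.0416667⌋ = 14 → o.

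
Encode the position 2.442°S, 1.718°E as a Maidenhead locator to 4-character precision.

Offset from 180°W / 90°S: lon 181.72°, lat 87.56°.
Field: lon ⌊181.72/20⌋ = 9 → J; lat ⌊87.56/10⌋ = 8 → I.
Square: lon ⌊1.72/2⌋ = 0; lat ⌊7.56/1⌋ = 7.

JI07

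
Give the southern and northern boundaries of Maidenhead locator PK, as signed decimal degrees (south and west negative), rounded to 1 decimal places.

10.0, 20.0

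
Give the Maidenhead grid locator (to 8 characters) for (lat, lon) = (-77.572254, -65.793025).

Shift to the Maidenhead origin (180°W, 90°S): lon 114.20697, lat 12.42775.
Field: lon ⌊114.20697/20⌋ = 5 → F; lat ⌊12.42775/10⌋ = 1 → B.
Square: lon ⌊14.20697/2⌋ = 7; lat ⌊2.42775/1⌋ = 2.
Subsquare: lon ⌊0.20697/0.0833333⌋ = 2 → c; lat ⌊0.42775/0.0416667⌋ = 10 → k.
Extended square: lon ⌊0.04031/0.00833333⌋ = 4; lat ⌊0.01108/0.00416667⌋ = 2.

FB72ck42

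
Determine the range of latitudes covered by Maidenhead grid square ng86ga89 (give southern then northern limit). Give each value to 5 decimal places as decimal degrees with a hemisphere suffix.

Field N=13, G=6: +13·20° lon, +6·10° lat → SW at lon 80°, lat -30°.
Square 8, 6: +8·2° lon, +6·1° lat → SW at lon 96°, lat -24°.
Subsquare g=6, a=0: +6·0.0833333° lon, +0·0.0416667° lat → SW at lon 96.5°, lat -24°.
Extended square 8, 9: +8·0.00833333° lon, +9·0.00416667° lat → SW at lon 96.5667°, lat -23.9625°.
Cell spans 0.00833333° lon × 0.00416667° lat.
south 23.96250° S, north 23.95833° S.

23.96250° S, 23.95833° S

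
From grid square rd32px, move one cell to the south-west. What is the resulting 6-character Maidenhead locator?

RD32ow

Longitude subsquare p = 15; −1 → 14 = o.
Latitude subsquare x = 23; −1 → 22 = w.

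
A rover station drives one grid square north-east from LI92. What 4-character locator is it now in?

MI03

Longitude square 9; +1 → 10, wraps to 0, carry into field.
Longitude field L = 11; +1 → 12 = M.
Latitude square 2; +1 → 3.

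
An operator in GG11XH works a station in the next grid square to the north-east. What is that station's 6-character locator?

GG21ai

Longitude subsquare x = 23; +1 → 24, wraps to 0 = a, carry into square.
Longitude square 1; +1 → 2.
Latitude subsquare h = 7; +1 → 8 = i.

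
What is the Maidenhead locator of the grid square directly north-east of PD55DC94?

PD55ec05

Longitude extended square 9; +1 → 10, wraps to 0, carry into subsquare.
Longitude subsquare d = 3; +1 → 4 = e.
Latitude extended square 4; +1 → 5.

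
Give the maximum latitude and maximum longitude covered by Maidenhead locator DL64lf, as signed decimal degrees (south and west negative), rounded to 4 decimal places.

Field D=3, L=11: +3·20° lon, +11·10° lat → SW at lon -120°, lat 20°.
Square 6, 4: +6·2° lon, +4·1° lat → SW at lon -108°, lat 24°.
Subsquare l=11, f=5: +11·0.0833333° lon, +5·0.0416667° lat → SW at lon -107.083°, lat 24.2083°.
Cell spans 0.0833333° lon × 0.0416667° lat. NE corner is SW corner plus one full cell.
latitude 24.2500, longitude -107.0000.

24.2500, -107.0000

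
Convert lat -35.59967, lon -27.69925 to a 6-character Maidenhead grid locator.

Shift to the Maidenhead origin (180°W, 90°S): lon 152.3007, lat 54.4003.
Field: lon ⌊152.3007/20⌋ = 7 → H; lat ⌊54.4003/10⌋ = 5 → F.
Square: lon ⌊12.3007/2⌋ = 6; lat ⌊4.4003/1⌋ = 4.
Subsquare: lon ⌊0.3007/0.0833333⌋ = 3 → d; lat ⌊0.4003/0.0416667⌋ = 9 → j.

HF64dj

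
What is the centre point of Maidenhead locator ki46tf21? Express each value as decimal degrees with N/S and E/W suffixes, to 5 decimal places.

Field K=10, I=8: +10·20° lon, +8·10° lat → SW at lon 20°, lat -10°.
Square 4, 6: +4·2° lon, +6·1° lat → SW at lon 28°, lat -4°.
Subsquare t=19, f=5: +19·0.0833333° lon, +5·0.0416667° lat → SW at lon 29.5833°, lat -3.79167°.
Extended square 2, 1: +2·0.00833333° lon, +1·0.00416667° lat → SW at lon 29.6°, lat -3.7875°.
Cell spans 0.00833333° lon × 0.00416667° lat. Centre is SW corner plus half of each.
latitude 3.78542° S, longitude 29.60417° E.

3.78542° S, 29.60417° E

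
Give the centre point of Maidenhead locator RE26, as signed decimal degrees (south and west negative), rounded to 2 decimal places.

Field R=17, E=4: +17·20° lon, +4·10° lat → SW at lon 160°, lat -50°.
Square 2, 6: +2·2° lon, +6·1° lat → SW at lon 164°, lat -44°.
Cell spans 2° lon × 1° lat. Centre is SW corner plus half of each.
latitude -43.50, longitude 165.00.

-43.50, 165.00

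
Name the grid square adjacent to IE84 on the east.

IE94

Longitude square 8; +1 → 9.
The latitude characters are unchanged.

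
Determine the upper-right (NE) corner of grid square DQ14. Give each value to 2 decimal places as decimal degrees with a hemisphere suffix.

75.00° N, 116.00° W

Field D=3, Q=16: +3·20° lon, +16·10° lat → SW at lon -120°, lat 70°.
Square 1, 4: +1·2° lon, +4·1° lat → SW at lon -118°, lat 74°.
Cell spans 2° lon × 1° lat. NE corner is SW corner plus one full cell.
latitude 75.00° N, longitude 116.00° W.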